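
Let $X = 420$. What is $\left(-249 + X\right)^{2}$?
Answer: $29241$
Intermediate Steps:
$\left(-249 + X\right)^{2} = \left(-249 + 420\right)^{2} = 171^{2} = 29241$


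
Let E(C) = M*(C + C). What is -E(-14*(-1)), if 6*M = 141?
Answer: -658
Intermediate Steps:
M = 47/2 (M = (⅙)*141 = 47/2 ≈ 23.500)
E(C) = 47*C (E(C) = 47*(C + C)/2 = 47*(2*C)/2 = 47*C)
-E(-14*(-1)) = -47*(-14*(-1)) = -47*14 = -1*658 = -658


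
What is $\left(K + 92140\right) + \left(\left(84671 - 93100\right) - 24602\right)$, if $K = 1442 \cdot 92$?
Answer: $191773$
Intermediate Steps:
$K = 132664$
$\left(K + 92140\right) + \left(\left(84671 - 93100\right) - 24602\right) = \left(132664 + 92140\right) + \left(\left(84671 - 93100\right) - 24602\right) = 224804 - 33031 = 191773$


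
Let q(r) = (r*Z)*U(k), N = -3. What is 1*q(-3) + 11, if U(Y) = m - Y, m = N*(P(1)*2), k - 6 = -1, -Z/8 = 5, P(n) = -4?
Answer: 2291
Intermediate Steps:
Z = -40 (Z = -8*5 = -40)
k = 5 (k = 6 - 1 = 5)
m = 24 (m = -(-12)*2 = -3*(-8) = 24)
U(Y) = 24 - Y
q(r) = -760*r (q(r) = (r*(-40))*(24 - 1*5) = (-40*r)*(24 - 5) = -40*r*19 = -760*r)
1*q(-3) + 11 = 1*(-760*(-3)) + 11 = 1*2280 + 11 = 2280 + 11 = 2291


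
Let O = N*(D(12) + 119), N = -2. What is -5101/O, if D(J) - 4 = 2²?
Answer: 5101/254 ≈ 20.083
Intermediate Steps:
D(J) = 8 (D(J) = 4 + 2² = 4 + 4 = 8)
O = -254 (O = -2*(8 + 119) = -2*127 = -254)
-5101/O = -5101/(-254) = -5101*(-1/254) = 5101/254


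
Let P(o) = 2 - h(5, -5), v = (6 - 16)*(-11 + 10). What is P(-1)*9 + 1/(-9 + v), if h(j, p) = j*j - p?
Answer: -251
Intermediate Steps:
v = 10 (v = -10*(-1) = 10)
h(j, p) = j² - p
P(o) = -28 (P(o) = 2 - (5² - 1*(-5)) = 2 - (25 + 5) = 2 - 1*30 = 2 - 30 = -28)
P(-1)*9 + 1/(-9 + v) = -28*9 + 1/(-9 + 10) = -252 + 1/1 = -252 + 1 = -251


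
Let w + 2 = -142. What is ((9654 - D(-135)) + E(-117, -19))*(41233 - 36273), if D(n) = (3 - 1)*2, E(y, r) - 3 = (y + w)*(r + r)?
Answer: 97072160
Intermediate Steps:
w = -144 (w = -2 - 142 = -144)
E(y, r) = 3 + 2*r*(-144 + y) (E(y, r) = 3 + (y - 144)*(r + r) = 3 + (-144 + y)*(2*r) = 3 + 2*r*(-144 + y))
D(n) = 4 (D(n) = 2*2 = 4)
((9654 - D(-135)) + E(-117, -19))*(41233 - 36273) = ((9654 - 1*4) + (3 - 288*(-19) + 2*(-19)*(-117)))*(41233 - 36273) = ((9654 - 4) + (3 + 5472 + 4446))*4960 = (9650 + 9921)*4960 = 19571*4960 = 97072160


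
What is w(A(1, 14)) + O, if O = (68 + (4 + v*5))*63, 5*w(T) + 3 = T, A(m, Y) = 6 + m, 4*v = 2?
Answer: 46943/10 ≈ 4694.3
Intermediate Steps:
v = ½ (v = (¼)*2 = ½ ≈ 0.50000)
w(T) = -⅗ + T/5
O = 9387/2 (O = (68 + (4 + (½)*5))*63 = (68 + (4 + 5/2))*63 = (68 + 13/2)*63 = (149/2)*63 = 9387/2 ≈ 4693.5)
w(A(1, 14)) + O = (-⅗ + (6 + 1)/5) + 9387/2 = (-⅗ + (⅕)*7) + 9387/2 = (-⅗ + 7/5) + 9387/2 = ⅘ + 9387/2 = 46943/10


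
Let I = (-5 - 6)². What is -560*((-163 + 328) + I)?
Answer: -160160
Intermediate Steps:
I = 121 (I = (-11)² = 121)
-560*((-163 + 328) + I) = -560*((-163 + 328) + 121) = -560*(165 + 121) = -560*286 = -160160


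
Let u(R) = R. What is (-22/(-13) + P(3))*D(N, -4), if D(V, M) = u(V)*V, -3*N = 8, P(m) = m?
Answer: 3904/117 ≈ 33.367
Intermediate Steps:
N = -8/3 (N = -⅓*8 = -8/3 ≈ -2.6667)
D(V, M) = V² (D(V, M) = V*V = V²)
(-22/(-13) + P(3))*D(N, -4) = (-22/(-13) + 3)*(-8/3)² = (-22*(-1/13) + 3)*(64/9) = (22/13 + 3)*(64/9) = (61/13)*(64/9) = 3904/117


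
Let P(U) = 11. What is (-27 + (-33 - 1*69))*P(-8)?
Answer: -1419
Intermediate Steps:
(-27 + (-33 - 1*69))*P(-8) = (-27 + (-33 - 1*69))*11 = (-27 + (-33 - 69))*11 = (-27 - 102)*11 = -129*11 = -1419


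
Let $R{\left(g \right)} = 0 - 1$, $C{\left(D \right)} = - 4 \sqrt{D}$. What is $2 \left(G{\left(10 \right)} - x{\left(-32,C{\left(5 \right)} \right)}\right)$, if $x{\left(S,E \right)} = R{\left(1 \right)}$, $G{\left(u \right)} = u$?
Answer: $22$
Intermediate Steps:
$R{\left(g \right)} = -1$
$x{\left(S,E \right)} = -1$
$2 \left(G{\left(10 \right)} - x{\left(-32,C{\left(5 \right)} \right)}\right) = 2 \left(10 - -1\right) = 2 \left(10 + 1\right) = 2 \cdot 11 = 22$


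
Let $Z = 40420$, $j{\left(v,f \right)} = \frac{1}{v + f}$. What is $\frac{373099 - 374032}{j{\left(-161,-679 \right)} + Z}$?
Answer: $- \frac{783720}{33952799} \approx -0.023083$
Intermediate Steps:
$j{\left(v,f \right)} = \frac{1}{f + v}$
$\frac{373099 - 374032}{j{\left(-161,-679 \right)} + Z} = \frac{373099 - 374032}{\frac{1}{-679 - 161} + 40420} = - \frac{933}{\frac{1}{-840} + 40420} = - \frac{933}{- \frac{1}{840} + 40420} = - \frac{933}{\frac{33952799}{840}} = \left(-933\right) \frac{840}{33952799} = - \frac{783720}{33952799}$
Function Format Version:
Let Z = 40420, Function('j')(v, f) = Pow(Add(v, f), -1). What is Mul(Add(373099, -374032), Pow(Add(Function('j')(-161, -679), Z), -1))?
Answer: Rational(-783720, 33952799) ≈ -0.023083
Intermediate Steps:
Function('j')(v, f) = Pow(Add(f, v), -1)
Mul(Add(373099, -374032), Pow(Add(Function('j')(-161, -679), Z), -1)) = Mul(Add(373099, -374032), Pow(Add(Pow(Add(-679, -161), -1), 40420), -1)) = Mul(-933, Pow(Add(Pow(-840, -1), 40420), -1)) = Mul(-933, Pow(Add(Rational(-1, 840), 40420), -1)) = Mul(-933, Pow(Rational(33952799, 840), -1)) = Mul(-933, Rational(840, 33952799)) = Rational(-783720, 33952799)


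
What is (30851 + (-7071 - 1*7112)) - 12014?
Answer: 4654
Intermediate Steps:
(30851 + (-7071 - 1*7112)) - 12014 = (30851 + (-7071 - 7112)) - 12014 = (30851 - 14183) - 12014 = 16668 - 12014 = 4654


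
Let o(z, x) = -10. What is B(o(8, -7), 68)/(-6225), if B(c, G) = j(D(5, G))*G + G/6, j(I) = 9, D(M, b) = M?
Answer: -374/3735 ≈ -0.10013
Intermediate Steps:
B(c, G) = 55*G/6 (B(c, G) = 9*G + G/6 = 55*G/6)
B(o(8, -7), 68)/(-6225) = ((55/6)*68)/(-6225) = (1870/3)*(-1/6225) = -374/3735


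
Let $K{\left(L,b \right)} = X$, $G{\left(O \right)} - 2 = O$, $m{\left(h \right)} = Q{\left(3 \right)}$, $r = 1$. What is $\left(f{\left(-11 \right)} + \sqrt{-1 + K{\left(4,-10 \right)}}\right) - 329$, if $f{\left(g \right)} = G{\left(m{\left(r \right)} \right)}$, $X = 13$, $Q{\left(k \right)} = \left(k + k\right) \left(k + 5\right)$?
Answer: $-279 + 2 \sqrt{3} \approx -275.54$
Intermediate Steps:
$Q{\left(k \right)} = 2 k \left(5 + k\right)$
$m{\left(h \right)} = 48$ ($m{\left(h \right)} = 2 \cdot 3 \left(5 + 3\right) = 2 \cdot 3 \cdot 8 = 48$)
$G{\left(O \right)} = 2 + O$
$K{\left(L,b \right)} = 13$
$f{\left(g \right)} = 50$ ($f{\left(g \right)} = 2 + 48 = 50$)
$\left(f{\left(-11 \right)} + \sqrt{-1 + K{\left(4,-10 \right)}}\right) - 329 = \left(50 + \sqrt{-1 + 13}\right) - 329 = \left(50 + \sqrt{12}\right) - 329 = \left(50 + 2 \sqrt{3}\right) - 329 = -279 + 2 \sqrt{3}$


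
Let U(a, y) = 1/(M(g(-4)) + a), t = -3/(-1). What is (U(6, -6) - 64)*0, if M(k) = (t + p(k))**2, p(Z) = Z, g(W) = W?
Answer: 0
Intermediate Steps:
t = 3 (t = -3*(-1) = 3)
M(k) = (3 + k)**2
U(a, y) = 1/(1 + a) (U(a, y) = 1/((3 - 4)**2 + a) = 1/((-1)**2 + a) = 1/(1 + a))
(U(6, -6) - 64)*0 = (1/(1 + 6) - 64)*0 = (1/7 - 64)*0 = -447/7*0 = 0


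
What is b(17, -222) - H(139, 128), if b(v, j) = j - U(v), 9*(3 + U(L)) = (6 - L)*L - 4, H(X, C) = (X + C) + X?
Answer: -5434/9 ≈ -603.78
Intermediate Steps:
H(X, C) = C + 2*X (H(X, C) = (C + X) + X = C + 2*X)
U(L) = -31/9 + L*(6 - L)/9 (U(L) = -3 + ((6 - L)*L - 4)/9 = -3 + (L*(6 - L) - 4)/9 = -3 + (-4 + L*(6 - L))/9 = -3 + (-4/9 + L*(6 - L)/9) = -31/9 + L*(6 - L)/9)
b(v, j) = 31/9 + j - 2*v/3 + v²/9 (b(v, j) = j - (-31/9 - v²/9 + 2*v/3) = j + (31/9 - 2*v/3 + v²/9) = 31/9 + j - 2*v/3 + v²/9)
b(17, -222) - H(139, 128) = (31/9 - 222 - ⅔*17 + (⅑)*17²) - (128 + 2*139) = (31/9 - 222 - 34/3 + (⅑)*289) - (128 + 278) = (31/9 - 222 - 34/3 + 289/9) - 1*406 = -1780/9 - 406 = -5434/9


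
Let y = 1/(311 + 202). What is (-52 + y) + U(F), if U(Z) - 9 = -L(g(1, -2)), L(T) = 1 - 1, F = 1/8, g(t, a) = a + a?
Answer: -22058/513 ≈ -42.998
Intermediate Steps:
g(t, a) = 2*a
F = 1/8 ≈ 0.12500
L(T) = 0
U(Z) = 9 (U(Z) = 9 - 1*0 = 9 + 0 = 9)
y = 1/513 ≈ 0.0019493
(-52 + y) + U(F) = (-52 + 1/513) + 9 = -26675/513 + 9 = -22058/513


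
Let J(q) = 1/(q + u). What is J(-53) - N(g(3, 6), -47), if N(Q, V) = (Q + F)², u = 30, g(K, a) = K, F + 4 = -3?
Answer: -369/23 ≈ -16.043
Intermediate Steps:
F = -7 (F = -4 - 3 = -7)
N(Q, V) = (-7 + Q)² (N(Q, V) = (Q - 7)² = (-7 + Q)²)
J(q) = 1/(30 + q) (J(q) = 1/(q + 30) = 1/(30 + q))
J(-53) - N(g(3, 6), -47) = 1/(30 - 53) - (-7 + 3)² = 1/(-23) - 1*(-4)² = -1/23 - 1*16 = -1/23 - 16 = -369/23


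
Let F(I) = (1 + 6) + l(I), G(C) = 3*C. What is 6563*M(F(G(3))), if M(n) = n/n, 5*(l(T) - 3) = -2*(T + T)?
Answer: 6563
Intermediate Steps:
l(T) = 3 - 4*T/5 (l(T) = 3 + (-2*(T + T))/5 = 3 + (-4*T)/5 = 3 - 4*T/5)
F(I) = 10 - 4*I/5 (F(I) = (1 + 6) + (3 - 4*I/5) = 7 + (3 - 4*I/5) = 10 - 4*I/5)
M(n) = 1
6563*M(F(G(3))) = 6563*1 = 6563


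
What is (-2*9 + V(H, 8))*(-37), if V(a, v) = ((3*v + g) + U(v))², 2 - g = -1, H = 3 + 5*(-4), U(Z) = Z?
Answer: -44659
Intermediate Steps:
H = -17 (H = 3 - 20 = -17)
g = 3 (g = 2 - 1*(-1) = 2 + 1 = 3)
V(a, v) = (3 + 4*v)² (V(a, v) = ((3*v + 3) + v)² = ((3 + 3*v) + v)² = (3 + 4*v)²)
(-2*9 + V(H, 8))*(-37) = (-2*9 + (3 + 4*8)²)*(-37) = (-18 + (3 + 32)²)*(-37) = (-18 + 35²)*(-37) = (-18 + 1225)*(-37) = 1207*(-37) = -44659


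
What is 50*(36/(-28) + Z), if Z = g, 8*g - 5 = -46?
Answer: -8975/28 ≈ -320.54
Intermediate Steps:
g = -41/8 (g = 5/8 + (1/8)*(-46) = 5/8 - 23/4 = -41/8 ≈ -5.1250)
Z = -41/8 ≈ -5.1250
50*(36/(-28) + Z) = 50*(36/(-28) - 41/8) = 50*(36*(-1/28) - 41/8) = 50*(-9/7 - 41/8) = 50*(-359/56) = -8975/28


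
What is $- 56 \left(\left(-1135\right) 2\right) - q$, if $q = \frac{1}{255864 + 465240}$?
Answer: $\frac{91666740479}{721104} \approx 1.2712 \cdot 10^{5}$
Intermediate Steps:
$q = \frac{1}{721104} \approx 1.3868 \cdot 10^{-6}$
$- 56 \left(\left(-1135\right) 2\right) - q = - 56 \left(\left(-1135\right) 2\right) - \frac{1}{721104} = \left(-56\right) \left(-2270\right) - \frac{1}{721104} = 127120 - \frac{1}{721104} = \frac{91666740479}{721104}$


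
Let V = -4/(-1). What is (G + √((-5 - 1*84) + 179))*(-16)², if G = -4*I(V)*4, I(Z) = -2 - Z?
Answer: 24576 + 768*√10 ≈ 27005.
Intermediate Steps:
V = 4 (V = -4*(-1) = 4)
G = 96 (G = -4*(-2 - 1*4)*4 = -4*(-2 - 4)*4 = -4*(-6)*4 = 24*4 = 96)
(G + √((-5 - 1*84) + 179))*(-16)² = (96 + √((-5 - 1*84) + 179))*(-16)² = (96 + √((-5 - 84) + 179))*256 = (96 + √(-89 + 179))*256 = (96 + √90)*256 = (96 + 3*√10)*256 = 24576 + 768*√10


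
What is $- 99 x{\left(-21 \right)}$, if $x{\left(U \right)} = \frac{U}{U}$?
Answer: $-99$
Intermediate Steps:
$x{\left(U \right)} = 1$
$- 99 x{\left(-21 \right)} = \left(-99\right) 1 = -99$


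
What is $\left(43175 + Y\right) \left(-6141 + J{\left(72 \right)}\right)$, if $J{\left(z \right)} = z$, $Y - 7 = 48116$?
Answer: $-554087562$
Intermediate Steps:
$Y = 48123$ ($Y = 7 + 48116 = 48123$)
$\left(43175 + Y\right) \left(-6141 + J{\left(72 \right)}\right) = \left(43175 + 48123\right) \left(-6141 + 72\right) = 91298 \left(-6069\right) = -554087562$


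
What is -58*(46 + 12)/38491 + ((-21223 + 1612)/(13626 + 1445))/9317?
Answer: -473115976549/5404771770937 ≈ -0.087537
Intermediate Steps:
-58*(46 + 12)/38491 + ((-21223 + 1612)/(13626 + 1445))/9317 = -58*58*(1/38491) - 19611/15071*(1/9317) = -3364*1/38491 - 19611*1/15071*(1/9317) = -3364/38491 - 19611/15071*1/9317 = -3364/38491 - 19611/140416507 = -473115976549/5404771770937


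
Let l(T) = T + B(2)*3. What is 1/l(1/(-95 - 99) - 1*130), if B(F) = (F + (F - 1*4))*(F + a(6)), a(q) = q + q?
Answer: -194/25221 ≈ -0.0076920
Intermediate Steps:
a(q) = 2*q
B(F) = (-4 + 2*F)*(12 + F) (B(F) = (F + (F - 1*4))*(F + 2*6) = (F + (F - 4))*(F + 12) = (F + (-4 + F))*(12 + F) = (-4 + 2*F)*(12 + F))
l(T) = T (l(T) = T + (-48 + 2*2² + 20*2)*3 = T + (-48 + 2*4 + 40)*3 = T + (-48 + 8 + 40)*3 = T + 0*3 = T + 0 = T)
1/l(1/(-95 - 99) - 1*130) = 1/(1/(-95 - 99) - 1*130) = 1/(1/(-194) - 130) = 1/(-1/194 - 130) = 1/(-25221/194) = -194/25221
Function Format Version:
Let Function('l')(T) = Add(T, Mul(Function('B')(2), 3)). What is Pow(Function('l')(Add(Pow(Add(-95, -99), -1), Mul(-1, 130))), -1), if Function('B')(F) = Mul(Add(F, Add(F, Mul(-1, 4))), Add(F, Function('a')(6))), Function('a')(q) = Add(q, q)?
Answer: Rational(-194, 25221) ≈ -0.0076920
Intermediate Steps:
Function('a')(q) = Mul(2, q)
Function('B')(F) = Mul(Add(-4, Mul(2, F)), Add(12, F)) (Function('B')(F) = Mul(Add(F, Add(F, Mul(-1, 4))), Add(F, Mul(2, 6))) = Mul(Add(F, Add(F, -4)), Add(F, 12)) = Mul(Add(F, Add(-4, F)), Add(12, F)) = Mul(Add(-4, Mul(2, F)), Add(12, F)))
Function('l')(T) = T (Function('l')(T) = Add(T, Mul(Add(-48, Mul(2, Pow(2, 2)), Mul(20, 2)), 3)) = Add(T, Mul(Add(-48, Mul(2, 4), 40), 3)) = Add(T, Mul(Add(-48, 8, 40), 3)) = Add(T, Mul(0, 3)) = Add(T, 0) = T)
Pow(Function('l')(Add(Pow(Add(-95, -99), -1), Mul(-1, 130))), -1) = Pow(Add(Pow(Add(-95, -99), -1), Mul(-1, 130)), -1) = Pow(Add(Pow(-194, -1), -130), -1) = Pow(Add(Rational(-1, 194), -130), -1) = Pow(Rational(-25221, 194), -1) = Rational(-194, 25221)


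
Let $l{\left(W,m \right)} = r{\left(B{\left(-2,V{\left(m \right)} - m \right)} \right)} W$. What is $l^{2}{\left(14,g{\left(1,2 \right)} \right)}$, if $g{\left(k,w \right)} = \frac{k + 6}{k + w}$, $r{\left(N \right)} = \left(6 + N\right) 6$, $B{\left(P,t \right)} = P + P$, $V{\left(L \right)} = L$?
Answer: $28224$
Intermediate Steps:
$B{\left(P,t \right)} = 2 P$
$r{\left(N \right)} = 36 + 6 N$
$g{\left(k,w \right)} = \frac{6 + k}{k + w}$
$l{\left(W,m \right)} = 12 W$ ($l{\left(W,m \right)} = \left(36 + 6 \cdot 2 \left(-2\right)\right) W = \left(36 + 6 \left(-4\right)\right) W = \left(36 - 24\right) W = 12 W$)
$l^{2}{\left(14,g{\left(1,2 \right)} \right)} = \left(12 \cdot 14\right)^{2} = 168^{2} = 28224$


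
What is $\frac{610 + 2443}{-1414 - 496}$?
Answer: $- \frac{3053}{1910} \approx -1.5984$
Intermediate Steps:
$\frac{610 + 2443}{-1414 - 496} = \frac{3053}{-1910} = 3053 \left(- \frac{1}{1910}\right) = - \frac{3053}{1910}$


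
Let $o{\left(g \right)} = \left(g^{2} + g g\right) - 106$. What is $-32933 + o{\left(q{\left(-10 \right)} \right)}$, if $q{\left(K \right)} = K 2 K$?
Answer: $46961$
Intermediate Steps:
$q{\left(K \right)} = 2 K^{2}$ ($q{\left(K \right)} = 2 K K = 2 K^{2}$)
$o{\left(g \right)} = -106 + 2 g^{2}$ ($o{\left(g \right)} = \left(g^{2} + g^{2}\right) - 106 = 2 g^{2} - 106 = -106 + 2 g^{2}$)
$-32933 + o{\left(q{\left(-10 \right)} \right)} = -32933 - \left(106 - 2 \left(2 \left(-10\right)^{2}\right)^{2}\right) = -32933 - \left(106 - 2 \left(2 \cdot 100\right)^{2}\right) = -32933 - \left(106 - 2 \cdot 200^{2}\right) = -32933 + \left(-106 + 2 \cdot 40000\right) = -32933 + \left(-106 + 80000\right) = -32933 + 79894 = 46961$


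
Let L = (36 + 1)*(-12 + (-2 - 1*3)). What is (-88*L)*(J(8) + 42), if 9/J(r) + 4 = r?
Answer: 2449326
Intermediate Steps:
J(r) = 9/(-4 + r)
L = -629 (L = 37*(-12 + (-2 - 3)) = 37*(-12 - 5) = 37*(-17) = -629)
(-88*L)*(J(8) + 42) = (-88*(-629))*(9/(-4 + 8) + 42) = 55352*(9/4 + 42) = 55352*(177/4) = 2449326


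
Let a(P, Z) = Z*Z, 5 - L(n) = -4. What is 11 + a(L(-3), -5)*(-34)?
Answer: -839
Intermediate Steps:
L(n) = 9 (L(n) = 5 - 1*(-4) = 5 + 4 = 9)
a(P, Z) = Z**2
11 + a(L(-3), -5)*(-34) = 11 + (-5)**2*(-34) = 11 + 25*(-34) = 11 - 850 = -839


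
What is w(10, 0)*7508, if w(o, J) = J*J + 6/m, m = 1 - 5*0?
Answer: 45048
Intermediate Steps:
m = 1 (m = 1 + 0 = 1)
w(o, J) = 6 + J**2 (w(o, J) = J*J + 6/1 = J**2 + 6*1 = J**2 + 6 = 6 + J**2)
w(10, 0)*7508 = (6 + 0**2)*7508 = (6 + 0)*7508 = 6*7508 = 45048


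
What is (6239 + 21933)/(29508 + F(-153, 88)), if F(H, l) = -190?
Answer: 14086/14659 ≈ 0.96091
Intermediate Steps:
(6239 + 21933)/(29508 + F(-153, 88)) = (6239 + 21933)/(29508 - 190) = 28172/29318 = 28172*(1/29318) = 14086/14659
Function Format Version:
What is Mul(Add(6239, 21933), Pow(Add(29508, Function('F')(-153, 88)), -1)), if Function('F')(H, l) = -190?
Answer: Rational(14086, 14659) ≈ 0.96091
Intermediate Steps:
Mul(Add(6239, 21933), Pow(Add(29508, Function('F')(-153, 88)), -1)) = Mul(Add(6239, 21933), Pow(Add(29508, -190), -1)) = Mul(28172, Pow(29318, -1)) = Mul(28172, Rational(1, 29318)) = Rational(14086, 14659)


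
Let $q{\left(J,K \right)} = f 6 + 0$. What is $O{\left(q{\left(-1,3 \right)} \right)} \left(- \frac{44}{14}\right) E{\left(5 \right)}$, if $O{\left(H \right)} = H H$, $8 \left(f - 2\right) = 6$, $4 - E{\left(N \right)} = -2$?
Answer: $- \frac{35937}{7} \approx -5133.9$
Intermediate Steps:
$E{\left(N \right)} = 6$ ($E{\left(N \right)} = 4 - -2 = 4 + 2 = 6$)
$f = \frac{11}{4}$ ($f = 2 + \frac{1}{8} \cdot 6 = 2 + \frac{3}{4} = \frac{11}{4} \approx 2.75$)
$q{\left(J,K \right)} = \frac{33}{2}$ ($q{\left(J,K \right)} = \frac{11}{4} \cdot 6 + 0 = \frac{33}{2} + 0 = \frac{33}{2}$)
$O{\left(H \right)} = H^{2}$
$O{\left(q{\left(-1,3 \right)} \right)} \left(- \frac{44}{14}\right) E{\left(5 \right)} = \left(\frac{33}{2}\right)^{2} \left(- \frac{44}{14}\right) 6 = \frac{1089 \left(\left(-44\right) \frac{1}{14}\right)}{4} \cdot 6 = \frac{1089}{4} \left(- \frac{22}{7}\right) 6 = \left(- \frac{11979}{14}\right) 6 = - \frac{35937}{7}$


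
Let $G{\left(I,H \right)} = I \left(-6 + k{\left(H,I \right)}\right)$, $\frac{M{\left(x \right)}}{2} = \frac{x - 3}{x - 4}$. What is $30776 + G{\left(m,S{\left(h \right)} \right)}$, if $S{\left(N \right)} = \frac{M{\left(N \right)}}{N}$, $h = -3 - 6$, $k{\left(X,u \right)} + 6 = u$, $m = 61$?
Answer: $33765$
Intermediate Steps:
$k{\left(X,u \right)} = -6 + u$
$M{\left(x \right)} = \frac{2 \left(-3 + x\right)}{-4 + x}$ ($M{\left(x \right)} = 2 \frac{x - 3}{x - 4} = 2 \frac{-3 + x}{-4 + x} = \frac{2 \left(-3 + x\right)}{-4 + x}$)
$h = -9$ ($h = -3 - 6 = -9$)
$S{\left(N \right)} = \frac{2 \left(-3 + N\right)}{N \left(-4 + N\right)}$ ($S{\left(N \right)} = \frac{2 \frac{1}{-4 + N} \left(-3 + N\right)}{N} = \frac{2 \left(-3 + N\right)}{N \left(-4 + N\right)}$)
$G{\left(I,H \right)} = I \left(-12 + I\right)$ ($G{\left(I,H \right)} = I \left(-6 + \left(-6 + I\right)\right) = I \left(-12 + I\right)$)
$30776 + G{\left(m,S{\left(h \right)} \right)} = 30776 + 61 \left(-12 + 61\right) = 30776 + 61 \cdot 49 = 30776 + 2989 = 33765$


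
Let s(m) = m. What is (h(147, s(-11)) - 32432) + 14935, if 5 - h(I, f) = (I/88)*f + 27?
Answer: -140005/8 ≈ -17501.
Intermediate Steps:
h(I, f) = -22 - I*f/88 (h(I, f) = 5 - ((I/88)*f + 27) = 5 - (I*f/88 + 27) = 5 - (27 + I*f/88) = 5 + (-27 - I*f/88) = -22 - I*f/88)
(h(147, s(-11)) - 32432) + 14935 = ((-22 - 1/88*147*(-11)) - 32432) + 14935 = ((-22 + 147/8) - 32432) + 14935 = (-29/8 - 32432) + 14935 = -259485/8 + 14935 = -140005/8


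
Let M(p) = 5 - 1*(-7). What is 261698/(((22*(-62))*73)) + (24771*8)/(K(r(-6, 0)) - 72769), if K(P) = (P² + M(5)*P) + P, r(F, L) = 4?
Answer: -19378845197/3619491986 ≈ -5.3540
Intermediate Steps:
M(p) = 12 (M(p) = 5 + 7 = 12)
K(P) = P² + 13*P (K(P) = (P² + 12*P) + P = P² + 13*P)
261698/(((22*(-62))*73)) + (24771*8)/(K(r(-6, 0)) - 72769) = 261698/(((22*(-62))*73)) + (24771*8)/(4*(13 + 4) - 72769) = 261698/((-1364*73)) + 198168/(4*17 - 72769) = 261698/(-99572) + 198168/(68 - 72769) = 261698*(-1/99572) + 198168/(-72701) = -130849/49786 + 198168*(-1/72701) = -130849/49786 - 198168/72701 = -19378845197/3619491986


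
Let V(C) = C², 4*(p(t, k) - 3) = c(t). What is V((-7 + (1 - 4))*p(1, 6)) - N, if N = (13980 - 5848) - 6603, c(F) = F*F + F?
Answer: -304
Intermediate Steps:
c(F) = F + F² (c(F) = F² + F = F + F²)
p(t, k) = 3 + t*(1 + t)/4 (p(t, k) = 3 + (t*(1 + t))/4 = 3 + t*(1 + t)/4)
N = 1529 (N = 8132 - 6603 = 1529)
V((-7 + (1 - 4))*p(1, 6)) - N = ((-7 + (1 - 4))*(3 + (¼)*1*(1 + 1)))² - 1*1529 = ((-7 - 3)*(3 + (¼)*1*2))² - 1529 = (-10*(3 + ½))² - 1529 = (-10*7/2)² - 1529 = (-35)² - 1529 = 1225 - 1529 = -304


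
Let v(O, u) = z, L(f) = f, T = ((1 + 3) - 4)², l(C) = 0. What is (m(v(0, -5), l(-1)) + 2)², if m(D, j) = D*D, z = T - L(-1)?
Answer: 9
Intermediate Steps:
T = 0 (T = (4 - 4)² = 0² = 0)
z = 1 (z = 0 - 1*(-1) = 0 + 1 = 1)
v(O, u) = 1
m(D, j) = D²
(m(v(0, -5), l(-1)) + 2)² = (1² + 2)² = (1 + 2)² = 3² = 9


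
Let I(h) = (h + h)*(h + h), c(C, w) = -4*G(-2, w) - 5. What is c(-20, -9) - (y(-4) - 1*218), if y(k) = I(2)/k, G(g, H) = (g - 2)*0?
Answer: 217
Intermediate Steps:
G(g, H) = 0 (G(g, H) = (-2 + g)*0 = 0)
c(C, w) = -5 (c(C, w) = -4*0 - 5 = 0 - 5 = -5)
I(h) = 4*h² (I(h) = (2*h)*(2*h) = 4*h²)
y(k) = 16/k (y(k) = (4*2²)/k = (4*4)/k = 16/k)
c(-20, -9) - (y(-4) - 1*218) = -5 - (16/(-4) - 1*218) = -5 - (16*(-¼) - 218) = -5 - (-4 - 218) = -5 - 1*(-222) = -5 + 222 = 217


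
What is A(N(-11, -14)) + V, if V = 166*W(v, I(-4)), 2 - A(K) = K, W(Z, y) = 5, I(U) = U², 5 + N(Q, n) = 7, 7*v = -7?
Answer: 830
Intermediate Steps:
v = -1 (v = (⅐)*(-7) = -1)
N(Q, n) = 2 (N(Q, n) = -5 + 7 = 2)
A(K) = 2 - K
V = 830 (V = 166*5 = 830)
A(N(-11, -14)) + V = (2 - 1*2) + 830 = (2 - 2) + 830 = 0 + 830 = 830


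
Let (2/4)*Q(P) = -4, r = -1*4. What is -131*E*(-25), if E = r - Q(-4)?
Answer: 13100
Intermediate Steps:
r = -4
Q(P) = -8 (Q(P) = 2*(-4) = -8)
E = 4 (E = -4 - 1*(-8) = -4 + 8 = 4)
-131*E*(-25) = -131*4*(-25) = -524*(-25) = 13100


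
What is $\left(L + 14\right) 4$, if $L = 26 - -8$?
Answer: $192$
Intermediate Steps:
$L = 34$ ($L = 26 + 8 = 34$)
$\left(L + 14\right) 4 = \left(34 + 14\right) 4 = 48 \cdot 4 = 192$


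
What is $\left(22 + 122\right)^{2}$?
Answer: $20736$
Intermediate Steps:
$\left(22 + 122\right)^{2} = 144^{2} = 20736$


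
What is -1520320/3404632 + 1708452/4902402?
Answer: -34095197062/347726556793 ≈ -0.098052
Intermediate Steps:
-1520320/3404632 + 1708452/4902402 = -1520320*1/3404632 + 1708452*(1/4902402) = -190040/425579 + 284742/817067 = -34095197062/347726556793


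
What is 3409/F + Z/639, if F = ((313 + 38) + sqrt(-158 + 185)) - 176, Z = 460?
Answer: 395286505/19552122 - 10227*sqrt(3)/30598 ≈ 19.638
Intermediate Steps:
F = 175 + 3*sqrt(3) (F = (351 + sqrt(27)) - 176 = (351 + 3*sqrt(3)) - 176 = 175 + 3*sqrt(3) ≈ 180.20)
3409/F + Z/639 = 3409/(175 + 3*sqrt(3)) + 460/639 = 460/639 + 3409/(175 + 3*sqrt(3))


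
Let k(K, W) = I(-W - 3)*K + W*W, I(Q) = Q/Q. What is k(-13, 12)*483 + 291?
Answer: 63564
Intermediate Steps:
I(Q) = 1
k(K, W) = K + W² (k(K, W) = 1*K + W*W = K + W²)
k(-13, 12)*483 + 291 = (-13 + 12²)*483 + 291 = (-13 + 144)*483 + 291 = 131*483 + 291 = 63273 + 291 = 63564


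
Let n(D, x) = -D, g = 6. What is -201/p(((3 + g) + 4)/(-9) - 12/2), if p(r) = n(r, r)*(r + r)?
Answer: 243/134 ≈ 1.8134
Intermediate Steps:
p(r) = -2*r**2 (p(r) = (-r)*(r + r) = (-r)*(2*r) = -2*r**2)
-201/p(((3 + g) + 4)/(-9) - 12/2) = -201*(-1/(2*(((3 + 6) + 4)/(-9) - 12/2)**2)) = -201*(-1/(2*((9 + 4)*(-1/9) - 12*1/2)**2)) = -201*(-1/(2*(13*(-1/9) - 6)**2)) = -201*(-1/(2*(-13/9 - 6)**2)) = -201/((-2*(-67/9)**2)) = -201/((-2*4489/81)) = -201/(-8978/81) = -201*(-81/8978) = 243/134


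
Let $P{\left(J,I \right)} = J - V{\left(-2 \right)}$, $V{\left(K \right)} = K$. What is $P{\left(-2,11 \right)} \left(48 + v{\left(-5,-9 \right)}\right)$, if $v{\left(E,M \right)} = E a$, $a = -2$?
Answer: $0$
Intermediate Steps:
$P{\left(J,I \right)} = 2 + J$ ($P{\left(J,I \right)} = J - -2 = J + 2 = 2 + J$)
$v{\left(E,M \right)} = - 2 E$ ($v{\left(E,M \right)} = E \left(-2\right) = - 2 E$)
$P{\left(-2,11 \right)} \left(48 + v{\left(-5,-9 \right)}\right) = \left(2 - 2\right) \left(48 - -10\right) = 0 \left(48 + 10\right) = 0 \cdot 58 = 0$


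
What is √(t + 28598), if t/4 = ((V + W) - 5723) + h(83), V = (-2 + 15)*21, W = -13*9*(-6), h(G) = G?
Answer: √9938 ≈ 99.689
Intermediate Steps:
W = 702 (W = -117*(-6) = 702)
V = 273 (V = 13*21 = 273)
t = -18660 (t = 4*(((273 + 702) - 5723) + 83) = 4*((975 - 5723) + 83) = 4*(-4748 + 83) = 4*(-4665) = -18660)
√(t + 28598) = √(-18660 + 28598) = √9938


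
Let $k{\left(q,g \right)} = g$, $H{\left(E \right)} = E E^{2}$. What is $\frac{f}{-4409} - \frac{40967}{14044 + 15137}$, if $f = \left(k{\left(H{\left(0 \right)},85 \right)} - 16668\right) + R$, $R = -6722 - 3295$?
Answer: $\frac{8388607}{1812099} \approx 4.6292$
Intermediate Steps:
$R = -10017$
$H{\left(E \right)} = E^{3}$
$f = -26600$ ($f = \left(85 - 16668\right) - 10017 = -16583 - 10017 = -26600$)
$\frac{f}{-4409} - \frac{40967}{14044 + 15137} = - \frac{26600}{-4409} - \frac{40967}{14044 + 15137} = \left(-26600\right) \left(- \frac{1}{4409}\right) - \frac{40967}{29181} = \frac{26600}{4409} - \frac{577}{411} = \frac{8388607}{1812099}$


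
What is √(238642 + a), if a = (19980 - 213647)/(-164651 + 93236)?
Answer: √255642181455/1035 ≈ 488.51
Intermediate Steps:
a = 193667/71415 (a = -193667/(-71415) = -193667*(-1/71415) = 193667/71415 ≈ 2.7119)
√(238642 + a) = √(238642 + 193667/71415) = √(17042812097/71415) = √255642181455/1035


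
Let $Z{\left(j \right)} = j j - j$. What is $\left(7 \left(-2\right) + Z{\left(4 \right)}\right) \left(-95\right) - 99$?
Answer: $91$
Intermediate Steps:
$Z{\left(j \right)} = j^{2} - j$
$\left(7 \left(-2\right) + Z{\left(4 \right)}\right) \left(-95\right) - 99 = \left(7 \left(-2\right) + 4 \left(-1 + 4\right)\right) \left(-95\right) - 99 = \left(-14 + 4 \cdot 3\right) \left(-95\right) - 99 = \left(-14 + 12\right) \left(-95\right) - 99 = \left(-2\right) \left(-95\right) - 99 = 190 - 99 = 91$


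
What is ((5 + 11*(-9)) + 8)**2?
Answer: 7396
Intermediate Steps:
((5 + 11*(-9)) + 8)**2 = ((5 - 99) + 8)**2 = (-94 + 8)**2 = (-86)**2 = 7396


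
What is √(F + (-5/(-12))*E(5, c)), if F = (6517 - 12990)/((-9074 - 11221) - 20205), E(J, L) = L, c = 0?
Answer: √32365/450 ≈ 0.39978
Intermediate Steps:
F = 6473/40500 (F = -6473/(-20295 - 20205) = -6473/(-40500) = -6473*(-1/40500) = 6473/40500 ≈ 0.15983)
√(F + (-5/(-12))*E(5, c)) = √(6473/40500 - 5/(-12)*0) = √(6473/40500 - 5*(-1/12)*0) = √(6473/40500 + (5/12)*0) = √(6473/40500 + 0) = √(6473/40500) = √32365/450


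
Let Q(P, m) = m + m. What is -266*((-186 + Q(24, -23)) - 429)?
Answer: 175826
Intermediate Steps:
Q(P, m) = 2*m
-266*((-186 + Q(24, -23)) - 429) = -266*((-186 + 2*(-23)) - 429) = -266*((-186 - 46) - 429) = -266*(-232 - 429) = -266*(-661) = 175826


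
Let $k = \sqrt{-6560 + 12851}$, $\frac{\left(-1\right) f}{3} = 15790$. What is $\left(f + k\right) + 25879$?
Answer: $-21491 + 3 \sqrt{699} \approx -21412.0$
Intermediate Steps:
$f = -47370$ ($f = \left(-3\right) 15790 = -47370$)
$k = 3 \sqrt{699}$ ($k = \sqrt{6291} = 3 \sqrt{699} \approx 79.316$)
$\left(f + k\right) + 25879 = \left(-47370 + 3 \sqrt{699}\right) + 25879 = -21491 + 3 \sqrt{699}$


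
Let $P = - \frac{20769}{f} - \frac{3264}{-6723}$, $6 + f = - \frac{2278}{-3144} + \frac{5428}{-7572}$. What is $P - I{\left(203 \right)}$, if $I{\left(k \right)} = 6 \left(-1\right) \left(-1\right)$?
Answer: $\frac{5121595786130}{1480043799} \approx 3460.4$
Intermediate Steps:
$f = - \frac{1981317}{330644}$ ($f = -6 + \left(- \frac{2278}{-3144} + \frac{5428}{-7572}\right) = -6 + \left(\left(-2278\right) \left(- \frac{1}{3144}\right) + 5428 \left(- \frac{1}{7572}\right)\right) = -6 + \left(\frac{1139}{1572} - \frac{1357}{1893}\right) = -6 + \frac{2547}{330644} = - \frac{1981317}{330644} \approx -5.9923$)
$I{\left(k \right)} = 6$ ($I{\left(k \right)} = \left(-6\right) \left(-1\right) = 6$)
$P = \frac{5130476048924}{1480043799}$ ($P = - \frac{20769}{- \frac{1981317}{330644}} - \frac{3264}{-6723} = \left(-20769\right) \left(- \frac{330644}{1981317}\right) - - \frac{1088}{2241} = \frac{2289048412}{660439} + \frac{1088}{2241} = \frac{5130476048924}{1480043799} \approx 3466.4$)
$P - I{\left(203 \right)} = \frac{5130476048924}{1480043799} - 6 = \frac{5121595786130}{1480043799}$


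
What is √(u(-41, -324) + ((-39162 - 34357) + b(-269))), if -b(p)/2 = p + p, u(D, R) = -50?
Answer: I*√72493 ≈ 269.25*I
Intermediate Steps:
b(p) = -4*p (b(p) = -2*(p + p) = -4*p)
√(u(-41, -324) + ((-39162 - 34357) + b(-269))) = √(-50 + ((-39162 - 34357) - 4*(-269))) = √(-50 + (-73519 + 1076)) = √(-50 - 72443) = √(-72493) = I*√72493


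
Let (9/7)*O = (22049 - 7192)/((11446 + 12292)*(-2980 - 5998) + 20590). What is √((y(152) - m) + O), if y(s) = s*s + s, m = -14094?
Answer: √188456720258245260254/71033058 ≈ 193.26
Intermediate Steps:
y(s) = s + s² (y(s) = s² + s = s + s²)
O = -103999/1917892566 (O = 7*((22049 - 7192)/((11446 + 12292)*(-2980 - 5998) + 20590))/9 = 7*(14857/(23738*(-8978) + 20590))/9 = 7*(14857/(-213119764 + 20590))/9 = 7*(14857/(-213099174))/9 = 7*(14857*(-1/213099174))/9 = (7/9)*(-14857/213099174) = -103999/1917892566 ≈ -5.4226e-5)
√((y(152) - m) + O) = √((152*(1 + 152) - 1*(-14094)) - 103999/1917892566) = √((152*153 + 14094) - 103999/1917892566) = √((23256 + 14094) - 103999/1917892566) = √(37350 - 103999/1917892566) = √(71633287236101/1917892566) = √188456720258245260254/71033058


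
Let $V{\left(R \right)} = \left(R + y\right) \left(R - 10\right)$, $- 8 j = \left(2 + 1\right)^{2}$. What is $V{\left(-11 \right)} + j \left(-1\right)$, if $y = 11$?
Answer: $\frac{9}{8} \approx 1.125$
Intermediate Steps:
$j = - \frac{9}{8}$ ($j = - \frac{\left(2 + 1\right)^{2}}{8} = - \frac{3^{2}}{8} = \left(- \frac{1}{8}\right) 9 = - \frac{9}{8} \approx -1.125$)
$V{\left(R \right)} = \left(-10 + R\right) \left(11 + R\right)$ ($V{\left(R \right)} = \left(R + 11\right) \left(R - 10\right) = \left(11 + R\right) \left(-10 + R\right) = \left(-10 + R\right) \left(11 + R\right)$)
$V{\left(-11 \right)} + j \left(-1\right) = \left(-110 - 11 + \left(-11\right)^{2}\right) - - \frac{9}{8} = \left(-110 - 11 + 121\right) + \frac{9}{8} = 0 + \frac{9}{8} = \frac{9}{8}$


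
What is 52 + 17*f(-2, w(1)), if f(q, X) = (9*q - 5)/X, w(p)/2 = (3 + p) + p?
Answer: 129/10 ≈ 12.900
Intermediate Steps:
w(p) = 6 + 4*p (w(p) = 2*((3 + p) + p) = 2*(3 + 2*p) = 6 + 4*p)
f(q, X) = (-5 + 9*q)/X
52 + 17*f(-2, w(1)) = 52 + 17*((-5 + 9*(-2))/(6 + 4*1)) = 52 + 17*((-5 - 18)/(6 + 4)) = 52 + 17*(-23/10) = 52 - 391/10 = 129/10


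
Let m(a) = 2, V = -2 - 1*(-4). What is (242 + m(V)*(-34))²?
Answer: 30276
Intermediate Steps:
V = 2 (V = -2 + 4 = 2)
(242 + m(V)*(-34))² = (242 + 2*(-34))² = (242 - 68)² = 174² = 30276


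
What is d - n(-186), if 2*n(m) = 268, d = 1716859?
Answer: 1716725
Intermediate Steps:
n(m) = 134 (n(m) = (1/2)*268 = 134)
d - n(-186) = 1716859 - 1*134 = 1716859 - 134 = 1716725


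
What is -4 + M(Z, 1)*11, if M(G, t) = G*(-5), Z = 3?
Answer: -169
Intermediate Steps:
M(G, t) = -5*G
-4 + M(Z, 1)*11 = -4 - 5*3*11 = -4 - 15*11 = -4 - 165 = -169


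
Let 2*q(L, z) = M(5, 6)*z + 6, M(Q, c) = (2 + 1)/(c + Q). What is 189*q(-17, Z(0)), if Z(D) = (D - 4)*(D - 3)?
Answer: 9639/11 ≈ 876.27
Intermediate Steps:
M(Q, c) = 3/(Q + c)
Z(D) = (-4 + D)*(-3 + D)
q(L, z) = 3 + 3*z/22 (q(L, z) = ((3/(5 + 6))*z + 6)/2 = ((3/11)*z + 6)/2 = ((3*(1/11))*z + 6)/2 = (3*z/11 + 6)/2 = (6 + 3*z/11)/2 = 3 + 3*z/22)
189*q(-17, Z(0)) = 189*(3 + 3*(12 + 0² - 7*0)/22) = 189*(3 + 3*(12 + 0 + 0)/22) = 189*(3 + (3/22)*12) = 189*(3 + 18/11) = 189*(51/11) = 9639/11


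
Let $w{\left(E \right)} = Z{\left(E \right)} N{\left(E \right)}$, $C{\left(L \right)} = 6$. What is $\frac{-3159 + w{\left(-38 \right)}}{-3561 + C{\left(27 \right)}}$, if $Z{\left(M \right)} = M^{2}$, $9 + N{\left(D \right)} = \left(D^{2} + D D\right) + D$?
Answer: $- \frac{273283}{237} \approx -1153.1$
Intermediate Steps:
$N{\left(D \right)} = -9 + D + 2 D^{2}$ ($N{\left(D \right)} = -9 + \left(\left(D^{2} + D D\right) + D\right) = -9 + \left(\left(D^{2} + D^{2}\right) + D\right) = -9 + \left(2 D^{2} + D\right) = -9 + \left(D + 2 D^{2}\right) = -9 + D + 2 D^{2}$)
$w{\left(E \right)} = E^{2} \left(-9 + E + 2 E^{2}\right)$
$\frac{-3159 + w{\left(-38 \right)}}{-3561 + C{\left(27 \right)}} = \frac{-3159 + \left(-38\right)^{2} \left(-9 - 38 + 2 \left(-38\right)^{2}\right)}{-3561 + 6} = \frac{-3159 + 1444 \left(-9 - 38 + 2 \cdot 1444\right)}{-3555} = \left(-3159 + 1444 \left(-9 - 38 + 2888\right)\right) \left(- \frac{1}{3555}\right) = \left(-3159 + 1444 \cdot 2841\right) \left(- \frac{1}{3555}\right) = \left(-3159 + 4102404\right) \left(- \frac{1}{3555}\right) = 4099245 \left(- \frac{1}{3555}\right) = - \frac{273283}{237}$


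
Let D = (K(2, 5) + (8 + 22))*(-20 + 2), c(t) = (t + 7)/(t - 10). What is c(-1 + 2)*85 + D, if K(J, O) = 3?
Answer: -6026/9 ≈ -669.56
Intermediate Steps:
c(t) = (7 + t)/(-10 + t)
D = -594 (D = (3 + (8 + 22))*(-20 + 2) = (3 + 30)*(-18) = 33*(-18) = -594)
c(-1 + 2)*85 + D = ((7 + (-1 + 2))/(-10 + (-1 + 2)))*85 - 594 = ((7 + 1)/(-10 + 1))*85 - 594 = (8/(-9))*85 - 594 = -⅑*8*85 - 594 = -8/9*85 - 594 = -680/9 - 594 = -6026/9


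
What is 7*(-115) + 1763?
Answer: 958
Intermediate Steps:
7*(-115) + 1763 = -805 + 1763 = 958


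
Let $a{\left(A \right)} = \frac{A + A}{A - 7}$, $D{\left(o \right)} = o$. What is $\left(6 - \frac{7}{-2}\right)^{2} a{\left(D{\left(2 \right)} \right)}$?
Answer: $- \frac{361}{5} \approx -72.2$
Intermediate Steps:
$a{\left(A \right)} = \frac{2 A}{-7 + A}$
$\left(6 - \frac{7}{-2}\right)^{2} a{\left(D{\left(2 \right)} \right)} = \left(6 - \frac{7}{-2}\right)^{2} \cdot 2 \cdot 2 \frac{1}{-7 + 2} = \left(6 - - \frac{7}{2}\right)^{2} \cdot 2 \cdot 2 \frac{1}{-5} = \left(6 + \frac{7}{2}\right)^{2} \cdot 2 \cdot 2 \left(- \frac{1}{5}\right) = \left(\frac{19}{2}\right)^{2} \left(- \frac{4}{5}\right) = \frac{361}{4} \left(- \frac{4}{5}\right) = - \frac{361}{5}$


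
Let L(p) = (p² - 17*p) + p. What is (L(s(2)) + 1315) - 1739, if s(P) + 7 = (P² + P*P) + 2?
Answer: -463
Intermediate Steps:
s(P) = -5 + 2*P² (s(P) = -7 + ((P² + P*P) + 2) = -7 + ((P² + P²) + 2) = -7 + (2*P² + 2) = -7 + (2 + 2*P²) = -5 + 2*P²)
L(p) = p² - 16*p
(L(s(2)) + 1315) - 1739 = ((-5 + 2*2²)*(-16 + (-5 + 2*2²)) + 1315) - 1739 = ((-5 + 2*4)*(-16 + (-5 + 2*4)) + 1315) - 1739 = ((-5 + 8)*(-16 + (-5 + 8)) + 1315) - 1739 = (3*(-16 + 3) + 1315) - 1739 = (3*(-13) + 1315) - 1739 = (-39 + 1315) - 1739 = 1276 - 1739 = -463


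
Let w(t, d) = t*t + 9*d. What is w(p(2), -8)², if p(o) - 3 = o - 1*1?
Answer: 3136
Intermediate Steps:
p(o) = 2 + o (p(o) = 3 + (o - 1*1) = 3 + (o - 1) = 3 + (-1 + o) = 2 + o)
w(t, d) = t² + 9*d
w(p(2), -8)² = ((2 + 2)² + 9*(-8))² = (4² - 72)² = (16 - 72)² = (-56)² = 3136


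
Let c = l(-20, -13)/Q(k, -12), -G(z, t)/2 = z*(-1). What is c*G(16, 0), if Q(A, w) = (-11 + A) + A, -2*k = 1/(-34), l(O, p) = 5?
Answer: -5440/373 ≈ -14.584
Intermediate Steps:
G(z, t) = 2*z (G(z, t) = -2*z*(-1) = -(-2)*z = 2*z)
k = 1/68 (k = -½/(-34) = -½*(-1/34) = 1/68 ≈ 0.014706)
Q(A, w) = -11 + 2*A
c = -170/373 (c = 5/(-11 + 2*(1/68)) = 5/(-11 + 1/34) = 5/(-373/34) = 5*(-34/373) = -170/373 ≈ -0.45576)
c*G(16, 0) = -340*16/373 = -170/373*32 = -5440/373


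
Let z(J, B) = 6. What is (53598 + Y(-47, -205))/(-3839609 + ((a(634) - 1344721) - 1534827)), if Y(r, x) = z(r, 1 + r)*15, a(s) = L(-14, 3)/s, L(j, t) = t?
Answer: -11346064/1419981845 ≈ -0.0079903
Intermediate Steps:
a(s) = 3/s
Y(r, x) = 90 (Y(r, x) = 6*15 = 90)
(53598 + Y(-47, -205))/(-3839609 + ((a(634) - 1344721) - 1534827)) = (53598 + 90)/(-3839609 + ((3/634 - 1344721) - 1534827)) = 53688/(-3839609 + ((3*(1/634) - 1344721) - 1534827)) = 53688/(-3839609 + ((3/634 - 1344721) - 1534827)) = 53688/(-3839609 + (-852553111/634 - 1534827)) = 53688/(-3839609 - 1825633429/634) = 53688/(-4259945535/634) = 53688*(-634/4259945535) = -11346064/1419981845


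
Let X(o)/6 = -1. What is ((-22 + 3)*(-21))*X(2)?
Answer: -2394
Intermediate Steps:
X(o) = -6 (X(o) = 6*(-1) = -6)
((-22 + 3)*(-21))*X(2) = ((-22 + 3)*(-21))*(-6) = -19*(-21)*(-6) = 399*(-6) = -2394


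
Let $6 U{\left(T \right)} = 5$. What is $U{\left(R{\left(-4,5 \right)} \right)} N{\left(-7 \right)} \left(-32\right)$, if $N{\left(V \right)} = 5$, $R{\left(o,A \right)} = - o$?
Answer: $- \frac{400}{3} \approx -133.33$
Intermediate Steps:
$U{\left(T \right)} = \frac{5}{6}$ ($U{\left(T \right)} = \frac{1}{6} \cdot 5 = \frac{5}{6}$)
$U{\left(R{\left(-4,5 \right)} \right)} N{\left(-7 \right)} \left(-32\right) = \frac{5}{6} \cdot 5 \left(-32\right) = \frac{25}{6} \left(-32\right) = - \frac{400}{3}$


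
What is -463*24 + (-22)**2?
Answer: -10628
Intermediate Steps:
-463*24 + (-22)**2 = -11112 + 484 = -10628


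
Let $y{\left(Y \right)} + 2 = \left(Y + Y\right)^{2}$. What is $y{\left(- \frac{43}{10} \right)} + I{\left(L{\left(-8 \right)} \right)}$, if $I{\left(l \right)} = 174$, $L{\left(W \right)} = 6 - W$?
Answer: $\frac{6149}{25} \approx 245.96$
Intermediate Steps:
$y{\left(Y \right)} = -2 + 4 Y^{2}$ ($y{\left(Y \right)} = -2 + \left(Y + Y\right)^{2} = -2 + \left(2 Y\right)^{2} = -2 + 4 Y^{2}$)
$y{\left(- \frac{43}{10} \right)} + I{\left(L{\left(-8 \right)} \right)} = \left(-2 + 4 \left(- \frac{43}{10}\right)^{2}\right) + 174 = \left(-2 + 4 \cdot \frac{1849}{100}\right) + 174 = \left(-2 + \frac{1849}{25}\right) + 174 = \frac{1799}{25} + 174 = \frac{6149}{25}$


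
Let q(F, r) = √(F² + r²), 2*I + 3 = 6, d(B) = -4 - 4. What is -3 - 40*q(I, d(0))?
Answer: -3 - 20*√265 ≈ -328.58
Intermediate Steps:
d(B) = -8
I = 3/2 (I = -3/2 + (½)*6 = -3/2 + 3 = 3/2 ≈ 1.5000)
-3 - 40*q(I, d(0)) = -3 - 40*√((3/2)² + (-8)²) = -3 - 40*√(9/4 + 64) = -3 - 20*√265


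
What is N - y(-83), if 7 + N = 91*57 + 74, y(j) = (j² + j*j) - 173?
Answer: -8351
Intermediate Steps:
y(j) = -173 + 2*j² (y(j) = (j² + j²) - 173 = 2*j² - 173 = -173 + 2*j²)
N = 5254 (N = -7 + (91*57 + 74) = -7 + (5187 + 74) = -7 + 5261 = 5254)
N - y(-83) = 5254 - (-173 + 2*(-83)²) = 5254 - (-173 + 2*6889) = 5254 - (-173 + 13778) = 5254 - 1*13605 = 5254 - 13605 = -8351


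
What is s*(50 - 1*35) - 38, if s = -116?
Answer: -1778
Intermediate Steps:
s*(50 - 1*35) - 38 = -116*(50 - 1*35) - 38 = -116*(50 - 35) - 38 = -116*15 - 38 = -1740 - 38 = -1778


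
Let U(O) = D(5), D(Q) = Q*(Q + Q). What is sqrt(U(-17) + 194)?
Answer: 2*sqrt(61) ≈ 15.620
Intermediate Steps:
D(Q) = 2*Q**2 (D(Q) = Q*(2*Q) = 2*Q**2)
U(O) = 50 (U(O) = 2*5**2 = 2*25 = 50)
sqrt(U(-17) + 194) = sqrt(50 + 194) = sqrt(244) = 2*sqrt(61)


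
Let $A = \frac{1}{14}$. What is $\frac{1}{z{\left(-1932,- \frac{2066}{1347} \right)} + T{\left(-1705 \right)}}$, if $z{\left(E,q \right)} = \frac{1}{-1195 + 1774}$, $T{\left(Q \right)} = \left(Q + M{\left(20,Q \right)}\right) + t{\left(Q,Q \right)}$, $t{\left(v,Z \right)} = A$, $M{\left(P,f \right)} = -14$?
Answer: $- \frac{8106}{13933621} \approx -0.00058176$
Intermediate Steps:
$A = \frac{1}{14} \approx 0.071429$
$t{\left(v,Z \right)} = \frac{1}{14}$
$T{\left(Q \right)} = - \frac{195}{14} + Q$ ($T{\left(Q \right)} = \left(Q - 14\right) + \frac{1}{14} = \left(-14 + Q\right) + \frac{1}{14} = - \frac{195}{14} + Q$)
$z{\left(E,q \right)} = \frac{1}{579}$
$\frac{1}{z{\left(-1932,- \frac{2066}{1347} \right)} + T{\left(-1705 \right)}} = \frac{1}{\frac{1}{579} - \frac{24065}{14}} = \frac{1}{- \frac{13933621}{8106}} = - \frac{8106}{13933621}$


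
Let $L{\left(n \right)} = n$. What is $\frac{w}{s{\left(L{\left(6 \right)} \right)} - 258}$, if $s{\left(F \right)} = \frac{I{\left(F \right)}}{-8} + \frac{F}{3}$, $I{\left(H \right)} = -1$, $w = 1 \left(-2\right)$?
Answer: $\frac{16}{2047} \approx 0.0078163$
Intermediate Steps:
$w = -2$
$s{\left(F \right)} = \frac{1}{8} + \frac{F}{3}$ ($s{\left(F \right)} = - \frac{1}{-8} + \frac{F}{3} = \left(-1\right) \left(- \frac{1}{8}\right) + F \frac{1}{3} = \frac{1}{8} + \frac{F}{3}$)
$\frac{w}{s{\left(L{\left(6 \right)} \right)} - 258} = \frac{1}{\left(\frac{1}{8} + \frac{1}{3} \cdot 6\right) - 258} \left(-2\right) = \frac{1}{\left(\frac{1}{8} + 2\right) - 258} \left(-2\right) = \frac{1}{\frac{17}{8} - 258} \left(-2\right) = \frac{1}{- \frac{2047}{8}} \left(-2\right) = \left(- \frac{8}{2047}\right) \left(-2\right) = \frac{16}{2047}$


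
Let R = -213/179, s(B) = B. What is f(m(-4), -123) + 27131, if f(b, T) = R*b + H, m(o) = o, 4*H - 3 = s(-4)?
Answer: 19429025/716 ≈ 27136.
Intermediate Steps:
R = -213/179 (R = -213*1/179 = -213/179 ≈ -1.1899)
H = -¼ (H = ¾ + (¼)*(-4) = ¾ - 1 = -¼ ≈ -0.25000)
f(b, T) = -¼ - 213*b/179 (f(b, T) = -213*b/179 - ¼ = -¼ - 213*b/179)
f(m(-4), -123) + 27131 = (-¼ - 213/179*(-4)) + 27131 = (-¼ + 852/179) + 27131 = 3229/716 + 27131 = 19429025/716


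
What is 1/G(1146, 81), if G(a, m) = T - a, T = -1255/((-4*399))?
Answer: -1596/1827761 ≈ -0.00087320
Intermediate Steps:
T = 1255/1596 (T = -1255/(-1596) = -1255*(-1/1596) = 1255/1596 ≈ 0.78634)
G(a, m) = 1255/1596 - a
1/G(1146, 81) = 1/(1255/1596 - 1*1146) = 1/(1255/1596 - 1146) = 1/(-1827761/1596) = -1596/1827761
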